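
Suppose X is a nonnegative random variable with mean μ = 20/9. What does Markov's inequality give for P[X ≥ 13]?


μ = E[X] = 20/9, a = 13.
Markov: P[X ≥ 13] ≤ μ/a = (20/9)/13 = 20/117.
Numerically: ≈ 0.1709.
(Since a = 13 > μ = 2.2222, the bound 20/117 is < 1 and informative.)

P[X ≥ 13] ≤ 20/117 ≈ 0.1709.


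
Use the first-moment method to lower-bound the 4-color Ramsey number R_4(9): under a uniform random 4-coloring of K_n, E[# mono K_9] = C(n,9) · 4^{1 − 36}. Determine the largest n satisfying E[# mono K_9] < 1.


We need C(n, 9) · 4^{1 − 36} < 1, i.e. C(n, 9) < 4^{36 − 1} = 1180591620717411303424.
Check values of n near the boundary:
  n = 913: C(913, 9) = 1167605542753639808390; 1167605542753639808390 < 1180591620717411303424? YES
  n = 914: C(914, 9) = 1179217089587653905932; 1179217089587653905932 < 1180591620717411303424? YES
  n = 915: C(915, 9) = 1190931166636537885130; 1190931166636537885130 < 1180591620717411303424? NO
  n = 916: C(916, 9) = 1202748565202942340440; 1202748565202942340440 < 1180591620717411303424? NO
  n = 917: C(917, 9) = 1214670081818390006810; 1214670081818390006810 < 1180591620717411303424? NO
The largest n with C(n, 9) < 1180591620717411303424 is n = 914 (where E[X] = 294804272396913476483/295147905179352825856 ≈ 0.998836). Hence R_4(9) > 914, i.e. R_4(9) ≥ 915.

Largest n = 914; hence R_4(9) > 914.


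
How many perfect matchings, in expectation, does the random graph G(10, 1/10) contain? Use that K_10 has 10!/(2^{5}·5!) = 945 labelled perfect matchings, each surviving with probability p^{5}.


K_10 has 10!/(2^{5}·5!) = 945 labelled perfect matchings.
For each such perfect matching H, let X_H = 1 if all 5 edges of H are present in G. Then P[X_H = 1] = p^{5} = (1/10)^{5} = 1/100000.
By linearity of expectation: E[X] = Σ_H E[X_H] = 945 · p^{5} = 945 · 1/100000 = 189/20000.
Numerically: E[X] ≈ 0.00945.

E[X] = 945 · (1/10)^{5} = 189/20000 ≈ 0.00945.


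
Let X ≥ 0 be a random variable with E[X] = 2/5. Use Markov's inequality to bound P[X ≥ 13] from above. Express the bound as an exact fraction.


μ = E[X] = 2/5, a = 13.
Markov: P[X ≥ 13] ≤ μ/a = (2/5)/13 = 2/65.
Numerically: ≈ 0.03077.
(Since a = 13 > μ = 0.40000, the bound 2/65 is < 1 and informative.)

P[X ≥ 13] ≤ 2/65 ≈ 0.03077.


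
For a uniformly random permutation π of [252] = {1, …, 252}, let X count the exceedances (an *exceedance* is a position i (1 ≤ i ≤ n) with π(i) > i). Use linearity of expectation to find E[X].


Write X = Σ_{i=1}^{252} X_i, where X_i = 1_{π(i) > i}.
For each fixed i, π(i) is uniform over {1, …, 252} (marginal of a uniform permutation), so P[π(i) > i] = (n − i)/n. Summing: Σ_{i=1}^{252} (n − i)/n = (0 + 1 + … + 251)/252 = 252(252 − 1)/(2·252) = (252 − 1)/2.
Hence E[X] = Σ_{i=1}^{252} (252 − i)/252 = 251/2 ≈ 125.500.

E[X] = 251/2 = 125.500.


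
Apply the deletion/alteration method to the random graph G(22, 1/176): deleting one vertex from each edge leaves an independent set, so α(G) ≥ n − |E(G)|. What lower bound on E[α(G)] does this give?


E[|E(G)|] = C(22, 2)·p = 231 · (1/176) = 21/16.
E[α(G)] ≥ n − E[|E(G)|] = 22 − 21/16 = 331/16.
Numerically: ≈ 20.688.
(This is only a lower bound; the true E[α(G)] may be larger.)

E[α(G)] ≥ 331/16 ≈ 20.688.


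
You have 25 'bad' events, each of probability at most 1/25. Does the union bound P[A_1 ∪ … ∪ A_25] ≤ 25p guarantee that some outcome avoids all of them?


Union bound: P[∪_{i=1}^{25} A_i] ≤ Σ_i P[A_i] ≤ 25·p = 25·(1/25) = 1.
Numerically: 1 ≈ 1.000.
Is 1 < 1? NO.
Since the bound 1 is ≥ 1, the union bound is uninformative here; it does NOT by itself certify existence.

25·p = 1 ≈ 1.000; existence NOT certified by the union bound.


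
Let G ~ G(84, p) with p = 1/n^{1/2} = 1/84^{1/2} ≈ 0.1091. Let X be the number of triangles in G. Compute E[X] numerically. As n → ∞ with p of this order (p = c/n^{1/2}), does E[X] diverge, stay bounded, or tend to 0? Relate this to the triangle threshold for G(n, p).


Number of potential triangles: C(84, 3) = 95284.
Each occurs with probability p³ ≈ (0.1091)³ ≈ 1.298916e-03.
By linearity: E[X] = C(84, 3)·p³ ≈ 95284 · 1.298916e-03 ≈ 123.7659.
Since α = 1/2 < 1, p = c/n^{1/2} ≫ 1/n is above the triangle threshold p ~ 1/n. Asymptotically E[X] ~ (c³/6)·n^{3(1−α)} = (1³/6)·n^{1.5} → ∞; triangles are abundant w.h.p.

E[X] ≈ 123.7659; in regime p = Θ(1/n^{1/2}) E[X] diverges (above the triangle threshold p ~ 1/n).


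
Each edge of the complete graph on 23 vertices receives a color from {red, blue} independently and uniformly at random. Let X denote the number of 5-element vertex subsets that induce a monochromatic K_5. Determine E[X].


Let X = Σ_S X_S over the C(23, 5) = 33649 subsets S of size 5, where X_S = 1 if the K_5 on S is monochromatic.
For a fixed S, the K_5 on S has C(5, 2) = 10 edges. P[all 10 edges red] = (1/2)^10, and likewise for blue, so P[monochromatic] = 2·(1/2)^10 = 2^{1 − 10} = 1/512.
Summing: E[X] = C(23, 5) · 2^{1 − 10} = 33649 · 1/512 = 33649/512.
Numerically: E[X] ≈ 65.720703.

E[X] = C(23,5)·2^(1−C(5,2)) = 33649/512 ≈ 65.720703.


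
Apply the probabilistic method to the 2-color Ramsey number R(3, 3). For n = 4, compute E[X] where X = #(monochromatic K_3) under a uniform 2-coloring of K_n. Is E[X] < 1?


E[X] = C(4, 3) · 2^{1 − 3} = 4 · 2^{−2} = 4/4.
As a reduced fraction: E[X] = 1 ≈ 1.000000.
Is E[X] < 1? NO.
Since E[X] ≥ 1, the first-moment bound is inconclusive at n = 4; it does NOT by itself certify R(3, 3) > 4.

E[X] = 1 ≈ 1.000000; E[X] ≥ 1; first-moment method inconclusive here.


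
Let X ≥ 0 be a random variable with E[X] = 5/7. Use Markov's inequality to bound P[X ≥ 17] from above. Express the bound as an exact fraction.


μ = E[X] = 5/7, a = 17.
Markov: P[X ≥ 17] ≤ μ/a = (5/7)/17 = 5/119.
Numerically: ≈ 0.042017.
(Since a = 17 > μ = 0.714286, the bound 5/119 is < 1 and informative.)

P[X ≥ 17] ≤ 5/119 ≈ 0.042017.


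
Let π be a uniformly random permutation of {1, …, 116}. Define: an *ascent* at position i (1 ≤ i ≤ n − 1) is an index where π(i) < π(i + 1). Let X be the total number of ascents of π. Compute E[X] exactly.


Write X = Σ X_I over i = 1, …, 115, with X_I the indicator of one ascent.
There are 115 indicators.
For each fixed i, the pair (π(i), π(i+1)) is a uniformly random ordered pair of distinct values from {1, …, 116}; by symmetry P[π(i) < π(i+1)] = 1/2.
By linearity: E[X] = 115 · (1/2) = (116 − 1) · (1/2) = 115/2 ≈ 57.5000.

E[X] = 115/2 = 57.5000.


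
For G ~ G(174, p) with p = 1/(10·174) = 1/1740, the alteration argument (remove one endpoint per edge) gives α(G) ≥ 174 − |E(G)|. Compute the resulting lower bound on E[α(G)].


E[|E(G)|] = C(174, 2)·p = 15051 · (1/1740) = 173/20.
E[α(G)] ≥ n − E[|E(G)|] = 174 − 173/20 = 3307/20.
Numerically: ≈ 165.35000.
(This is only a lower bound; the true E[α(G)] may be larger.)

E[α(G)] ≥ 3307/20 ≈ 165.35000.


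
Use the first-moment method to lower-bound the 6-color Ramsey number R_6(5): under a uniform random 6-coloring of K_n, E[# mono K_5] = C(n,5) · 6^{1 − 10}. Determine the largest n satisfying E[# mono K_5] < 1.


We need C(n, 5) · 6^{1 − 10} < 1, i.e. C(n, 5) < 6^{10 − 1} = 10077696.
Check values of n near the boundary:
  n = 64: C(64, 5) = 7624512; 7624512 < 10077696? YES
  n = 65: C(65, 5) = 8259888; 8259888 < 10077696? YES
  n = 66: C(66, 5) = 8936928; 8936928 < 10077696? YES
  n = 67: C(67, 5) = 9657648; 9657648 < 10077696? YES
  n = 68: C(68, 5) = 10424128; 10424128 < 10077696? NO
The largest n with C(n, 5) < 10077696 is n = 67 (where E[X] = 67067/69984 ≈ 0.9583). Hence R_6(5) > 67, i.e. R_6(5) ≥ 68.

Largest n = 67; hence R_6(5) > 67.


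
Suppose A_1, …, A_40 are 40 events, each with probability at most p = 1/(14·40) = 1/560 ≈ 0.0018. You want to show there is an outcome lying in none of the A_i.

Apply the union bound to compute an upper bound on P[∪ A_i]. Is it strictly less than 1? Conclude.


Union bound: P[∪_{i=1}^{40} A_i] ≤ Σ_i P[A_i] ≤ 40·p = 40·(1/560) = 1/14.
Numerically: 1/14 ≈ 0.0714.
Is 1/14 < 1? YES.
Since P[∪ A_i] ≤ 1/14 < 1, the complement has P[∩ A_i^c] ≥ 1 − 1/14 = 13/14 > 0, so some outcome avoids every A_i.

40·p = 1/14 ≈ 0.0714; existence CERTIFIED by the union bound.


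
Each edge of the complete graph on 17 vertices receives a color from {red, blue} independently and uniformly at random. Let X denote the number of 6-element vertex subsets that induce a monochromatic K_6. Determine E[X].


Let X = Σ_S X_S over the C(17, 6) = 12376 subsets S of size 6, where X_S = 1 if the K_6 on S is monochromatic.
For a fixed S, the K_6 on S has C(6, 2) = 15 edges. P[all 15 edges red] = (1/2)^15, and likewise for blue, so P[monochromatic] = 2·(1/2)^15 = 2^{1 − 15} = 1/16384.
By linearity: E[X] = C(17, 6) · 2^{1 − 15} = 12376 · 1/16384 = 1547/2048.
Numerically: E[X] ≈ 0.755.

E[X] = C(17,6)·2^(1−C(6,2)) = 1547/2048 ≈ 0.755.


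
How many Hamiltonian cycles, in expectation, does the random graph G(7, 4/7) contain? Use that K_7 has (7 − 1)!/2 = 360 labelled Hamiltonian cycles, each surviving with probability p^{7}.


K_7 has (7 − 1)!/2 = 360 labelled Hamiltonian cycles.
For each such Hamiltonian cycle H, let X_H = 1 if all 7 edges of H are present in G. Then P[X_H = 1] = p^{7} = (4/7)^{7} = 16384/823543.
By linearity: E[X] = Σ_H E[X_H] = 360 · p^{7} = 360 · 16384/823543 = 5898240/823543.
Numerically: E[X] ≈ 7.162.

E[X] = 360 · (4/7)^{7} = 5898240/823543 ≈ 7.162.


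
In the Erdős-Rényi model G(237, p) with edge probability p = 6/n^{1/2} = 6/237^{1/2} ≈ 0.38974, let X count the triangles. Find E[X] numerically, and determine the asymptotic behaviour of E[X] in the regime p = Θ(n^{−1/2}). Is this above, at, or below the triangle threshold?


Number of potential triangles: C(237, 3) = 2190670.
Each occurs with probability p³ ≈ (0.38974)³ ≈ 5.9201298e-02.
By linearity: E[X] = C(237, 3)·p³ ≈ 2190670 · 5.9201298e-02 ≈ 129690.50848.
Since α = 1/2 < 1, p = c/n^{1/2} ≫ 1/n is above the triangle threshold p ~ 1/n. Asymptotically E[X] ~ (c³/6)·n^{3(1−α)} = (6³/6)·n^{1.5} → ∞; triangles are abundant w.h.p.

E[X] ≈ 129690.50848; in regime p = Θ(1/n^{1/2}) E[X] diverges (above the triangle threshold p ~ 1/n).


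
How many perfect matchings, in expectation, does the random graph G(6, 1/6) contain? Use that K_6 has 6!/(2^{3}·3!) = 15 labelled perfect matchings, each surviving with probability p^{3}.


K_6 has 6!/(2^{3}·3!) = 15 labelled perfect matchings.
For each such perfect matching H, let X_H = 1 if all 3 edges of H are present in G. Then P[X_H = 1] = p^{3} = (1/6)^{3} = 1/216.
By linearity of expectation: E[X] = Σ_H E[X_H] = 15 · p^{3} = 15 · 1/216 = 5/72.
Numerically: E[X] ≈ 0.06944.

E[X] = 15 · (1/6)^{3} = 5/72 ≈ 0.06944.


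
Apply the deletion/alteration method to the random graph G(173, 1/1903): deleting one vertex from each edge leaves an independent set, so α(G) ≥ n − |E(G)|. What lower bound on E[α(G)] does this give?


E[|E(G)|] = C(173, 2)·p = 14878 · (1/1903) = 86/11.
E[α(G)] ≥ n − E[|E(G)|] = 173 − 86/11 = 1817/11.
Numerically: ≈ 165.182.
(This is only a lower bound; the true E[α(G)] may be larger.)

E[α(G)] ≥ 1817/11 ≈ 165.182.


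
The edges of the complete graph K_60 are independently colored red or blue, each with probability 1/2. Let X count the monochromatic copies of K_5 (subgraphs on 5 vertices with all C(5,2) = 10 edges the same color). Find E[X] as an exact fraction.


Let X = Σ_S X_S over the C(60, 5) = 5461512 subsets S of size 5, where X_S = 1 if the K_5 on S is monochromatic.
For a fixed S, the K_5 on S has C(5, 2) = 10 edges. P[all 10 edges red] = (1/2)^10, and likewise for blue, so P[monochromatic] = 2·(1/2)^10 = 2^{1 − 10} = 1/512.
By linearity of expectation: E[X] = C(60, 5) · 2^{1 − 10} = 5461512 · 1/512 = 682689/64.
Numerically: E[X] ≈ 10667.01562.

E[X] = C(60,5)·2^(1−C(5,2)) = 682689/64 ≈ 10667.01562.


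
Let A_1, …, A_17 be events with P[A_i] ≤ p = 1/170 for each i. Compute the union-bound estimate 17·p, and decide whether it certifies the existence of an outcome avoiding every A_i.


Union bound: P[∪_{i=1}^{17} A_i] ≤ Σ_i P[A_i] ≤ 17·p = 17·(1/170) = 1/10.
Numerically: 1/10 ≈ 0.1000000.
Is 1/10 < 1? YES.
Since P[∪ A_i] ≤ 1/10 < 1, the complement has P[∩ A_i^c] ≥ 1 − 1/10 = 9/10 > 0, so some outcome avoids every A_i.

17·p = 1/10 ≈ 0.1000000; existence CERTIFIED by the union bound.


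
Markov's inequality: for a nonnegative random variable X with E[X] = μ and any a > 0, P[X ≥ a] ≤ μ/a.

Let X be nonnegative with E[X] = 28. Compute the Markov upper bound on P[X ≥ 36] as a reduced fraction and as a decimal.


μ = E[X] = 28, a = 36.
Markov: P[X ≥ 36] ≤ μ/a = (28)/36 = 7/9.
Numerically: ≈ 0.777778.
(Since a = 36 > μ = 28.000000, the bound 7/9 is < 1 and informative.)

P[X ≥ 36] ≤ 7/9 ≈ 0.777778.


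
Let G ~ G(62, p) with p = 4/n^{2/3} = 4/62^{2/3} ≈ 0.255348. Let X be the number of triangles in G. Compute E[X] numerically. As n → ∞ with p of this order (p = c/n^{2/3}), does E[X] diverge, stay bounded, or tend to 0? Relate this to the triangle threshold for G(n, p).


Number of potential triangles: C(62, 3) = 37820.
Each occurs with probability p³ ≈ (0.255348)³ ≈ 1.66493236e-02.
By linearity: E[X] = C(62, 3)·p³ ≈ 37820 · 1.66493236e-02 ≈ 629.677419.
Since α = 2/3 < 1, p = c/n^{2/3} ≫ 1/n is above the triangle threshold p ~ 1/n. Asymptotically E[X] ~ (c³/6)·n^{3(1−α)} = (4³/6)·n^{1} → ∞; triangles are abundant w.h.p.

E[X] ≈ 629.677419; in regime p = Θ(1/n^{2/3}) E[X] diverges (above the triangle threshold p ~ 1/n).


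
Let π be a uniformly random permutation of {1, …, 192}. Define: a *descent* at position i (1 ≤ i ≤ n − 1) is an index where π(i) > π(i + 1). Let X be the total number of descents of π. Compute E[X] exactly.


Write X = Σ X_I over i = 1, …, 191, with X_I the indicator of one descent.
There are 191 indicators.
For each fixed i, the pair (π(i), π(i+1)) is a uniformly random ordered pair of distinct values from {1, …, 192}; by symmetry P[π(i) > π(i+1)] = 1/2.
By linearity: E[X] = 191 · (1/2) = (192 − 1) · (1/2) = 191/2 ≈ 95.5000.

E[X] = 191/2 = 95.5000.


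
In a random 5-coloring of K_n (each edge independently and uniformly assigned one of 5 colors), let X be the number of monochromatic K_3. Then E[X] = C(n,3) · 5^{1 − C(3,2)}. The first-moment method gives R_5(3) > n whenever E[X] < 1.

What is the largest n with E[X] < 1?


We need C(n, 3) · 5^{1 − 3} < 1, i.e. C(n, 3) < 5^{3 − 1} = 25.
Check values of n near the boundary:
  n = 3: C(3, 3) = 1; 1 < 25? YES
  n = 4: C(4, 3) = 4; 4 < 25? YES
  n = 5: C(5, 3) = 10; 10 < 25? YES
  n = 6: C(6, 3) = 20; 20 < 25? YES
  n = 7: C(7, 3) = 35; 35 < 25? NO
The largest n with C(n, 3) < 25 is n = 6 (where E[X] = 4/5 ≈ 0.8000000). Hence R_5(3) > 6, i.e. R_5(3) ≥ 7.

Largest n = 6; hence R_5(3) > 6.


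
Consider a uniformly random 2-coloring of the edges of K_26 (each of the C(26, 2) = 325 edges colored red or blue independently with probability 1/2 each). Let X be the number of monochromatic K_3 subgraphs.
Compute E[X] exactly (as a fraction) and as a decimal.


Let X = Σ_S X_S over the C(26, 3) = 2600 subsets S of size 3, where X_S = 1 if the K_3 on S is monochromatic.
For a fixed S, the K_3 on S has C(3, 2) = 3 edges. P[all 3 edges red] = (1/2)^3, and likewise for blue, so P[monochromatic] = 2·(1/2)^3 = 2^{1 − 3} = 1/4.
By linearity of expectation: E[X] = C(26, 3) · 2^{1 − 3} = 2600 · 1/4 = 650.
Numerically: E[X] ≈ 650.000000.

E[X] = C(26,3)·2^(1−C(3,2)) = 650 ≈ 650.000000.


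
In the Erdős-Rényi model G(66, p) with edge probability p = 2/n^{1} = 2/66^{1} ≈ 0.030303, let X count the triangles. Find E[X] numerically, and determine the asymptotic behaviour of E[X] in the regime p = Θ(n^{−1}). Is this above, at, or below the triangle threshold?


Number of potential triangles: C(66, 3) = 45760.
Each occurs with probability p³ ≈ (0.030303)³ ≈ 2.7826474e-05.
By linearity: E[X] = C(66, 3)·p³ ≈ 45760 · 2.7826474e-05 ≈ 1.27334.
Here α = 1, so p = 2/n is exactly at the triangle threshold p ~ 1/n. Asymptotically E[X] → c³/6 = 2³/6 = 4/3 ≈ 1.33333, a bounded constant. In this regime the triangle count is asymptotically Poisson(c³/6).

E[X] ≈ 1.27334; in regime p = Θ(1/n^{1}) E[X] stays bounded (at the triangle threshold p ~ 1/n).


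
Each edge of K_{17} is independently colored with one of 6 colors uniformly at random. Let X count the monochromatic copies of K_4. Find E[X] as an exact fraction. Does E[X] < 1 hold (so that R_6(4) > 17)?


E[X] = C(17, 4) · 6^{1 − 6} = 2380 · 6^{−5} = 2380/7776.
As a reduced fraction: E[X] = 595/1944 ≈ 0.306.
Is E[X] < 1? YES.
Since E[X] < 1, there exists a 6-coloring of K_{17} with no monochromatic K_4; hence R_6(4) > 17.

E[X] = 595/1944 ≈ 0.306; E[X] < 1, so R_6(4) > 17.


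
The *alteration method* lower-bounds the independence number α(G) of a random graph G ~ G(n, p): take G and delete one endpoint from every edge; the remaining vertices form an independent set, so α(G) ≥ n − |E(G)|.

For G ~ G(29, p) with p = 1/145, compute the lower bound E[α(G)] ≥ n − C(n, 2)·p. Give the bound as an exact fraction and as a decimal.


E[|E(G)|] = C(29, 2)·p = 406 · (1/145) = 14/5.
E[α(G)] ≥ n − E[|E(G)|] = 29 − 14/5 = 131/5.
Numerically: ≈ 26.200000.
(This is only a lower bound; the true E[α(G)] may be larger.)

E[α(G)] ≥ 131/5 ≈ 26.200000.


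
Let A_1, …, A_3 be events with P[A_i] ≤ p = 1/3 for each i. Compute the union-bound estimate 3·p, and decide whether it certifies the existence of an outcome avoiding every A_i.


Union bound: P[∪_{i=1}^{3} A_i] ≤ Σ_i P[A_i] ≤ 3·p = 3·(1/3) = 1.
Numerically: 1 ≈ 1.000000.
Is 1 < 1? NO.
Since the bound 1 is ≥ 1, the union bound is uninformative here; it does NOT by itself certify existence.

3·p = 1 ≈ 1.000000; existence NOT certified by the union bound.


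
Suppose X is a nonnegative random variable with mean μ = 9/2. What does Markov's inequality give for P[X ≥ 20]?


μ = E[X] = 9/2, a = 20.
Markov: P[X ≥ 20] ≤ μ/a = (9/2)/20 = 9/40.
Numerically: ≈ 0.22500.
(Since a = 20 > μ = 4.50000, the bound 9/40 is < 1 and informative.)

P[X ≥ 20] ≤ 9/40 ≈ 0.22500.


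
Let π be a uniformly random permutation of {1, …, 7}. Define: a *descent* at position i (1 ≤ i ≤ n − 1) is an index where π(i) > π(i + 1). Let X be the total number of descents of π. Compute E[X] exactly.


Write X = Σ X_I over i = 1, …, 6, with X_I the indicator of one descent.
There are 6 indicators.
For each fixed i, the pair (π(i), π(i+1)) is a uniformly random ordered pair of distinct values from {1, …, 7}; by symmetry P[π(i) > π(i+1)] = 1/2.
By linearity: E[X] = 6 · (1/2) = (7 − 1) · (1/2) = 3 ≈ 3.000000.

E[X] = 3 = 3.000000.


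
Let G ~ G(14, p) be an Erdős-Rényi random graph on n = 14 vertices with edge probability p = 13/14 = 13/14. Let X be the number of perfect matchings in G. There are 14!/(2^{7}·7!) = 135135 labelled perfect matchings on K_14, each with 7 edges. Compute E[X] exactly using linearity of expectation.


K_14 has 14!/(2^{7}·7!) = 135135 labelled perfect matchings.
For each such perfect matching H, let X_H = 1 if all 7 edges of H are present in G. Then P[X_H = 1] = p^{7} = (13/14)^{7} = 62748517/105413504.
By linearity of expectation: E[X] = Σ_H E[X_H] = 135135 · p^{7} = 135135 · 62748517/105413504 = 1211360120685/15059072.
Numerically: E[X] ≈ 80441.

E[X] = 135135 · (13/14)^{7} = 1211360120685/15059072 ≈ 80441.


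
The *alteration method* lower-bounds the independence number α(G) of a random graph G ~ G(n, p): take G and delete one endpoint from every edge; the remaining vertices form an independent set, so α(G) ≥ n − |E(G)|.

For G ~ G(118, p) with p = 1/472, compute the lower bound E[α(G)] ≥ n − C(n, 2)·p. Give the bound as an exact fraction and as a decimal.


E[|E(G)|] = C(118, 2)·p = 6903 · (1/472) = 117/8.
E[α(G)] ≥ n − E[|E(G)|] = 118 − 117/8 = 827/8.
Numerically: ≈ 103.375000.
(This is only a lower bound; the true E[α(G)] may be larger.)

E[α(G)] ≥ 827/8 ≈ 103.375000.


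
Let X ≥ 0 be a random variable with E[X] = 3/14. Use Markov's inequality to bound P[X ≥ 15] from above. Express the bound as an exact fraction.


μ = E[X] = 3/14, a = 15.
Markov: P[X ≥ 15] ≤ μ/a = (3/14)/15 = 1/70.
Numerically: ≈ 0.0143.
(Since a = 15 > μ = 0.2143, the bound 1/70 is < 1 and informative.)

P[X ≥ 15] ≤ 1/70 ≈ 0.0143.


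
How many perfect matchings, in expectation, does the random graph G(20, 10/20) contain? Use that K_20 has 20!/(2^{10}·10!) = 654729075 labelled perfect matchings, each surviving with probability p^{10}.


K_20 has 20!/(2^{10}·10!) = 654729075 labelled perfect matchings.
For each such perfect matching H, let X_H = 1 if all 10 edges of H are present in G. Then P[X_H = 1] = p^{10} = (1/2)^{10} = 1/1024.
Summing the indicators: E[X] = Σ_H E[X_H] = 654729075 · p^{10} = 654729075 · 1/1024 = 654729075/1024.
Numerically: E[X] ≈ 639384.

E[X] = 654729075 · (1/2)^{10} = 654729075/1024 ≈ 639384.


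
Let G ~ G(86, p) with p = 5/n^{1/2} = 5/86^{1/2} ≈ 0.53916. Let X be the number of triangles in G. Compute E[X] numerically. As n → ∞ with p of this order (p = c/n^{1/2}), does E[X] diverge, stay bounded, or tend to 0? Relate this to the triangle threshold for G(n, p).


Number of potential triangles: C(86, 3) = 102340.
Each occurs with probability p³ ≈ (0.53916)³ ≈ 1.5673368e-01.
By linearity: E[X] = C(86, 3)·p³ ≈ 102340 · 1.5673368e-01 ≈ 16040.12501.
Since α = 1/2 < 1, p = c/n^{1/2} ≫ 1/n is above the triangle threshold p ~ 1/n. Asymptotically E[X] ~ (c³/6)·n^{3(1−α)} = (5³/6)·n^{1.5} → ∞; triangles are abundant w.h.p.

E[X] ≈ 16040.12501; in regime p = Θ(1/n^{1/2}) E[X] diverges (above the triangle threshold p ~ 1/n).


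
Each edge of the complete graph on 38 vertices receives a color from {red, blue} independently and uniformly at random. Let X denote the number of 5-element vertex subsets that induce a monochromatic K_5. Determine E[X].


Let X = Σ_S X_S over the C(38, 5) = 501942 subsets S of size 5, where X_S = 1 if the K_5 on S is monochromatic.
For a fixed S, the K_5 on S has C(5, 2) = 10 edges. P[all 10 edges red] = (1/2)^10, and likewise for blue, so P[monochromatic] = 2·(1/2)^10 = 2^{1 − 10} = 1/512.
By linearity: E[X] = C(38, 5) · 2^{1 − 10} = 501942 · 1/512 = 250971/256.
Numerically: E[X] ≈ 980.355.

E[X] = C(38,5)·2^(1−C(5,2)) = 250971/256 ≈ 980.355.


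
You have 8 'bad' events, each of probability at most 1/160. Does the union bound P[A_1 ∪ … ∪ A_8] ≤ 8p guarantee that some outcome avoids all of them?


Union bound: P[∪_{i=1}^{8} A_i] ≤ Σ_i P[A_i] ≤ 8·p = 8·(1/160) = 1/20.
Numerically: 1/20 ≈ 0.05000.
Is 1/20 < 1? YES.
Since P[∪ A_i] ≤ 1/20 < 1, the complement has P[∩ A_i^c] ≥ 1 − 1/20 = 19/20 > 0, so some outcome avoids every A_i.

8·p = 1/20 ≈ 0.05000; existence CERTIFIED by the union bound.


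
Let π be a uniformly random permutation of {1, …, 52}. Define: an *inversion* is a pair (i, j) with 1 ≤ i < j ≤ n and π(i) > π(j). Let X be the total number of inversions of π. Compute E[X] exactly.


Write X = Σ X_I over the C(52, 2) = 1326 pairs i < j, with X_I the indicator of one inversion.
There are 1326 indicators.
For each fixed pair i < j, the values π(i) and π(j) are two distinct elements of {1, …, 52} in uniformly random order; by symmetry P[π(i) > π(j)] = 1/2.
By linearity: E[X] = 1326 · (1/2) = C(52, 2) · (1/2) = 1326/2 = 663 ≈ 663.000000.

E[X] = 663 = 663.000000.


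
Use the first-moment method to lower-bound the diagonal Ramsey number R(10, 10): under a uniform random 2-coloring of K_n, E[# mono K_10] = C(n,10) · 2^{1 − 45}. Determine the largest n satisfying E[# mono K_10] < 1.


We need C(n, 10) · 2^{1 − 45} < 1, i.e. C(n, 10) < 2^{45 − 1} = 17592186044416.
Check values of n near the boundary:
  n = 96: C(96, 10) = 11279926456656; 11279926456656 < 17592186044416? YES
  n = 97: C(97, 10) = 12576469727536; 12576469727536 < 17592186044416? YES
  n = 98: C(98, 10) = 14005614014756; 14005614014756 < 17592186044416? YES
  n = 99: C(99, 10) = 15579278510796; 15579278510796 < 17592186044416? YES
  n = 100: C(100, 10) = 17310309456440; 17310309456440 < 17592186044416? YES
  n = 101: C(101, 10) = 19212541264840; 19212541264840 < 17592186044416? NO
The largest n with C(n, 10) < 17592186044416 is n = 100 (where E[X] = 2163788682055/2199023255552 ≈ 0.9839772). Hence R(10, 10) > 100, i.e. R(10, 10) ≥ 101.

Largest n = 100; hence R(10, 10) > 100.


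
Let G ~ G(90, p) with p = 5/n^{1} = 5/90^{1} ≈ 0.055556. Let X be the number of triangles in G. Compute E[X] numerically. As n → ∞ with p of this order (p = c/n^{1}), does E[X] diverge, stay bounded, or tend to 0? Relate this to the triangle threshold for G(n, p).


Number of potential triangles: C(90, 3) = 117480.
Each occurs with probability p³ ≈ (0.055556)³ ≈ 1.7146776e-04.
By linearity: E[X] = C(90, 3)·p³ ≈ 117480 · 1.7146776e-04 ≈ 20.14403.
Here α = 1, so p = 5/n is exactly at the triangle threshold p ~ 1/n. Asymptotically E[X] → c³/6 = 5³/6 = 125/6 ≈ 20.83333, a bounded constant. In this regime the triangle count is asymptotically Poisson(c³/6).

E[X] ≈ 20.14403; in regime p = Θ(1/n^{1}) E[X] stays bounded (at the triangle threshold p ~ 1/n).


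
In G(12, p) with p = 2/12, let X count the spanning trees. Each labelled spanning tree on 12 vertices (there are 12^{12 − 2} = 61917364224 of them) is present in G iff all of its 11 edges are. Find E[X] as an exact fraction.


K_12 has 12^{12 − 2} = 61917364224 labelled spanning trees.
For each such spanning tree H, let X_H = 1 if all 11 edges of H are present in G. Then P[X_H = 1] = p^{11} = (1/6)^{11} = 1/362797056.
By linearity: E[X] = Σ_H E[X_H] = 61917364224 · p^{11} = 61917364224 · 1/362797056 = 512/3.
Numerically: E[X] ≈ 171.

E[X] = 61917364224 · (1/6)^{11} = 512/3 ≈ 171.


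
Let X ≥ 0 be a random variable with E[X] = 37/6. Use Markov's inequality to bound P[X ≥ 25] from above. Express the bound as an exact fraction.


μ = E[X] = 37/6, a = 25.
Markov: P[X ≥ 25] ≤ μ/a = (37/6)/25 = 37/150.
Numerically: ≈ 0.2467.
(Since a = 25 > μ = 6.1667, the bound 37/150 is < 1 and informative.)

P[X ≥ 25] ≤ 37/150 ≈ 0.2467.


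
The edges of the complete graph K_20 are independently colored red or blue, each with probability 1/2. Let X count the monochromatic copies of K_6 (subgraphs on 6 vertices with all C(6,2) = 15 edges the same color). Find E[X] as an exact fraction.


Let X = Σ_S X_S over the C(20, 6) = 38760 subsets S of size 6, where X_S = 1 if the K_6 on S is monochromatic.
For a fixed S, the K_6 on S has C(6, 2) = 15 edges. P[all 15 edges red] = (1/2)^15, and likewise for blue, so P[monochromatic] = 2·(1/2)^15 = 2^{1 − 15} = 1/16384.
Summing: E[X] = C(20, 6) · 2^{1 − 15} = 38760 · 1/16384 = 4845/2048.
Numerically: E[X] ≈ 2.365723.

E[X] = C(20,6)·2^(1−C(6,2)) = 4845/2048 ≈ 2.365723.


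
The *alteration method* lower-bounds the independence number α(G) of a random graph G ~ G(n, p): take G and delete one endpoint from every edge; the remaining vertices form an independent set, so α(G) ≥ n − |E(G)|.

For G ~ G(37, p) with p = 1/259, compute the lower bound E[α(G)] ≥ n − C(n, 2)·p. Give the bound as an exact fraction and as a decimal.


E[|E(G)|] = C(37, 2)·p = 666 · (1/259) = 18/7.
E[α(G)] ≥ n − E[|E(G)|] = 37 − 18/7 = 241/7.
Numerically: ≈ 34.429.
(This is only a lower bound; the true E[α(G)] may be larger.)

E[α(G)] ≥ 241/7 ≈ 34.429.


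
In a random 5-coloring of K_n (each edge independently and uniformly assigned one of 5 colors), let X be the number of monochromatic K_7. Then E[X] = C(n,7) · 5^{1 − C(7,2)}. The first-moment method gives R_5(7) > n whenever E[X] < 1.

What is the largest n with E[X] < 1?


We need C(n, 7) · 5^{1 − 21} < 1, i.e. C(n, 7) < 5^{21 − 1} = 95367431640625.
Check values of n near the boundary:
  n = 334: C(334, 7) = 86359460961576; 86359460961576 < 95367431640625? YES
  n = 335: C(335, 7) = 88202498238195; 88202498238195 < 95367431640625? YES
  n = 336: C(336, 7) = 90079147136880; 90079147136880 < 95367431640625? YES
  n = 337: C(337, 7) = 91989916924632; 91989916924632 < 95367431640625? YES
  n = 338: C(338, 7) = 93935323022736; 93935323022736 < 95367431640625? YES
  n = 339: C(339, 7) = 95915887062372; 95915887062372 < 95367431640625? NO
  n = 340: C(340, 7) = 97932136940560; 97932136940560 < 95367431640625? NO
The largest n with C(n, 7) < 95367431640625 is n = 338 (where E[X] = 93935323022736/95367431640625 ≈ 0.98498). Hence R_5(7) > 338, i.e. R_5(7) ≥ 339.

Largest n = 338; hence R_5(7) > 338.


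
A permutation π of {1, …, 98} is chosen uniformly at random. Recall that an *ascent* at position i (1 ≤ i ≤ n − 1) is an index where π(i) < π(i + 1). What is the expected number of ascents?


Write X = Σ X_I over i = 1, …, 97, with X_I the indicator of one ascent.
There are 97 indicators.
For each fixed i, the pair (π(i), π(i+1)) is a uniformly random ordered pair of distinct values from {1, …, 98}; by symmetry P[π(i) < π(i+1)] = 1/2.
By linearity: E[X] = 97 · (1/2) = (98 − 1) · (1/2) = 97/2 ≈ 48.500.

E[X] = 97/2 = 48.500.


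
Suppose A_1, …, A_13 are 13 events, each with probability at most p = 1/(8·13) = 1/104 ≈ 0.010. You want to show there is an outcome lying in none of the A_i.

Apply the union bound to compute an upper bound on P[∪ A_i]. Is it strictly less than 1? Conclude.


Union bound: P[∪_{i=1}^{13} A_i] ≤ Σ_i P[A_i] ≤ 13·p = 13·(1/104) = 1/8.
Numerically: 1/8 ≈ 0.125.
Is 1/8 < 1? YES.
Since P[∪ A_i] ≤ 1/8 < 1, the complement has P[∩ A_i^c] ≥ 1 − 1/8 = 7/8 > 0, so some outcome avoids every A_i.

13·p = 1/8 ≈ 0.125; existence CERTIFIED by the union bound.


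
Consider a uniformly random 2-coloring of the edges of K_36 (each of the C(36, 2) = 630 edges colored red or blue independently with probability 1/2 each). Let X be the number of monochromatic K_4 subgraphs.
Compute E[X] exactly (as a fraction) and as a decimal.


Let X = Σ_S X_S over the C(36, 4) = 58905 subsets S of size 4, where X_S = 1 if the K_4 on S is monochromatic.
For a fixed S, the K_4 on S has C(4, 2) = 6 edges. P[all 6 edges red] = (1/2)^6, and likewise for blue, so P[monochromatic] = 2·(1/2)^6 = 2^{1 − 6} = 1/32.
By linearity of expectation: E[X] = C(36, 4) · 2^{1 − 6} = 58905 · 1/32 = 58905/32.
Numerically: E[X] ≈ 1840.781.

E[X] = C(36,4)·2^(1−C(4,2)) = 58905/32 ≈ 1840.781.


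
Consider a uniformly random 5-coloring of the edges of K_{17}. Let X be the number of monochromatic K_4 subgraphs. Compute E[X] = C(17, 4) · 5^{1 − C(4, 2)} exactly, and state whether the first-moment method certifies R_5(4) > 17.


E[X] = C(17, 4) · 5^{1 − 6} = 2380 · 5^{−5} = 2380/3125.
As a reduced fraction: E[X] = 476/625 ≈ 0.7616000.
Is E[X] < 1? YES.
Since E[X] < 1, there exists a 5-coloring of K_{17} with no monochromatic K_4; hence R_5(4) > 17.

E[X] = 476/625 ≈ 0.7616000; E[X] < 1, so R_5(4) > 17.


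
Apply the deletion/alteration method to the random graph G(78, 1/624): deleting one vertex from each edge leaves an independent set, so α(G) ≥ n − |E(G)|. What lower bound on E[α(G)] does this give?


E[|E(G)|] = C(78, 2)·p = 3003 · (1/624) = 77/16.
E[α(G)] ≥ n − E[|E(G)|] = 78 − 77/16 = 1171/16.
Numerically: ≈ 73.188.
(This is only a lower bound; the true E[α(G)] may be larger.)

E[α(G)] ≥ 1171/16 ≈ 73.188.


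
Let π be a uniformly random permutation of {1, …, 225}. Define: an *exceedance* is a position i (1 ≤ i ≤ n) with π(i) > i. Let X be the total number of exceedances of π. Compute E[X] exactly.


Write X = Σ_{i=1}^{225} X_i, where X_i = 1_{π(i) > i}.
For each fixed i, π(i) is uniform over {1, …, 225} (marginal of a uniform permutation), so P[π(i) > i] = (n − i)/n. Summing: Σ_{i=1}^{225} (n − i)/n = (0 + 1 + … + 224)/225 = 225(225 − 1)/(2·225) = (225 − 1)/2.
Hence E[X] = Σ_{i=1}^{225} (225 − i)/225 = 112 ≈ 112.00000.

E[X] = 112 = 112.00000.


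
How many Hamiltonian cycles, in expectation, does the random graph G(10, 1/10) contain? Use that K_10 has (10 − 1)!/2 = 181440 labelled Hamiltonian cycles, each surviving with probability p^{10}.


K_10 has (10 − 1)!/2 = 181440 labelled Hamiltonian cycles.
For each such Hamiltonian cycle H, let X_H = 1 if all 10 edges of H are present in G. Then P[X_H = 1] = p^{10} = (1/10)^{10} = 1/10000000000.
By linearity: E[X] = Σ_H E[X_H] = 181440 · p^{10} = 181440 · 1/10000000000 = 567/31250000.
Numerically: E[X] ≈ 1.814e-05.

E[X] = 181440 · (1/10)^{10} = 567/31250000 ≈ 1.814e-05.


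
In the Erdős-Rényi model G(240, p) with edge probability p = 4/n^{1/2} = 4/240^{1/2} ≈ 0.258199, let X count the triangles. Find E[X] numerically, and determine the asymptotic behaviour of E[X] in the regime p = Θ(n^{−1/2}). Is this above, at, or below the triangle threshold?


Number of potential triangles: C(240, 3) = 2275280.
Each occurs with probability p³ ≈ (0.258199)³ ≈ 1.72132593e-02.
By linearity: E[X] = C(240, 3)·p³ ≈ 2275280 · 1.72132593e-02 ≈ 39164.984658.
Since α = 1/2 < 1, p = c/n^{1/2} ≫ 1/n is above the triangle threshold p ~ 1/n. Asymptotically E[X] ~ (c³/6)·n^{3(1−α)} = (4³/6)·n^{1.5} → ∞; triangles are abundant w.h.p.

E[X] ≈ 39164.984658; in regime p = Θ(1/n^{1/2}) E[X] diverges (above the triangle threshold p ~ 1/n).


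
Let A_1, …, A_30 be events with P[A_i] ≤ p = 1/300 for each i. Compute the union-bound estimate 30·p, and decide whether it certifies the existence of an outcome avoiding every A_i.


Union bound: P[∪_{i=1}^{30} A_i] ≤ Σ_i P[A_i] ≤ 30·p = 30·(1/300) = 1/10.
Numerically: 1/10 ≈ 0.10000.
Is 1/10 < 1? YES.
Since P[∪ A_i] ≤ 1/10 < 1, the complement has P[∩ A_i^c] ≥ 1 − 1/10 = 9/10 > 0, so some outcome avoids every A_i.

30·p = 1/10 ≈ 0.10000; existence CERTIFIED by the union bound.


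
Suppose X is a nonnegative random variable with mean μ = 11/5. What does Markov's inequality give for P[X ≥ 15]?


μ = E[X] = 11/5, a = 15.
Markov: P[X ≥ 15] ≤ μ/a = (11/5)/15 = 11/75.
Numerically: ≈ 0.147.
(Since a = 15 > μ = 2.200, the bound 11/75 is < 1 and informative.)

P[X ≥ 15] ≤ 11/75 ≈ 0.147.


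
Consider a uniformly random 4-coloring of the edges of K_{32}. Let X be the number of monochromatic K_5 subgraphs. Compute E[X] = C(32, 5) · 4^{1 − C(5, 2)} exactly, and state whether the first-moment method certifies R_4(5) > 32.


E[X] = C(32, 5) · 4^{1 − 10} = 201376 · 4^{−9} = 201376/262144.
As a reduced fraction: E[X] = 6293/8192 ≈ 0.7681885.
Is E[X] < 1? YES.
Since E[X] < 1, there exists a 4-coloring of K_{32} with no monochromatic K_5; hence R_4(5) > 32.

E[X] = 6293/8192 ≈ 0.7681885; E[X] < 1, so R_4(5) > 32.


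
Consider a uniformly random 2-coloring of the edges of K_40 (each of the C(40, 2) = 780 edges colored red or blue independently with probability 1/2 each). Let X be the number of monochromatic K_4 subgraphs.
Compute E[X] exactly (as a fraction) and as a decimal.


Let X = Σ_S X_S over the C(40, 4) = 91390 subsets S of size 4, where X_S = 1 if the K_4 on S is monochromatic.
For a fixed S, the K_4 on S has C(4, 2) = 6 edges. P[all 6 edges red] = (1/2)^6, and likewise for blue, so P[monochromatic] = 2·(1/2)^6 = 2^{1 − 6} = 1/32.
By linearity: E[X] = C(40, 4) · 2^{1 − 6} = 91390 · 1/32 = 45695/16.
Numerically: E[X] ≈ 2855.937500.

E[X] = C(40,4)·2^(1−C(4,2)) = 45695/16 ≈ 2855.937500.


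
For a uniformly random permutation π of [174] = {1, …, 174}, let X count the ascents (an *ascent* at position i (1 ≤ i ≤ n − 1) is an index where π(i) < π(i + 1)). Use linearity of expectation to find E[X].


Write X = Σ X_I over i = 1, …, 173, with X_I the indicator of one ascent.
There are 173 indicators.
For each fixed i, the pair (π(i), π(i+1)) is a uniformly random ordered pair of distinct values from {1, …, 174}; by symmetry P[π(i) < π(i+1)] = 1/2.
By linearity: E[X] = 173 · (1/2) = (174 − 1) · (1/2) = 173/2 ≈ 86.500000.

E[X] = 173/2 = 86.500000.


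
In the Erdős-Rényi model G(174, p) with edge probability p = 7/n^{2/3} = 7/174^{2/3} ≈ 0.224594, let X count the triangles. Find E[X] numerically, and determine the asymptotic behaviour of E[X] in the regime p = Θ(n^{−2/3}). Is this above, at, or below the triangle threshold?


Number of potential triangles: C(174, 3) = 862924.
Each occurs with probability p³ ≈ (0.224594)³ ≈ 1.13291056e-02.
By linearity: E[X] = C(174, 3)·p³ ≈ 862924 · 1.13291056e-02 ≈ 9776.157088.
Since α = 2/3 < 1, p = c/n^{2/3} ≫ 1/n is above the triangle threshold p ~ 1/n. Asymptotically E[X] ~ (c³/6)·n^{3(1−α)} = (7³/6)·n^{1} → ∞; triangles are abundant w.h.p.

E[X] ≈ 9776.157088; in regime p = Θ(1/n^{2/3}) E[X] diverges (above the triangle threshold p ~ 1/n).


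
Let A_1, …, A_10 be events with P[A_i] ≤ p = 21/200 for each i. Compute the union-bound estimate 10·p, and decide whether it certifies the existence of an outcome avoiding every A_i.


Union bound: P[∪_{i=1}^{10} A_i] ≤ Σ_i P[A_i] ≤ 10·p = 10·(21/200) = 21/20.
Numerically: 21/20 ≈ 1.0500000.
Is 21/20 < 1? NO.
Since the bound 21/20 is ≥ 1, the union bound is uninformative here; it does NOT by itself certify existence.

10·p = 21/20 ≈ 1.0500000; existence NOT certified by the union bound.


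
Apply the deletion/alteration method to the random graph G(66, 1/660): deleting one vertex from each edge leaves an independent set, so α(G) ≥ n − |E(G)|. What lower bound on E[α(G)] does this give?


E[|E(G)|] = C(66, 2)·p = 2145 · (1/660) = 13/4.
E[α(G)] ≥ n − E[|E(G)|] = 66 − 13/4 = 251/4.
Numerically: ≈ 62.7500.
(This is only a lower bound; the true E[α(G)] may be larger.)

E[α(G)] ≥ 251/4 ≈ 62.7500.


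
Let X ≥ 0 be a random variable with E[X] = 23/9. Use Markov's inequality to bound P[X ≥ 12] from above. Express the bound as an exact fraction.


μ = E[X] = 23/9, a = 12.
Markov: P[X ≥ 12] ≤ μ/a = (23/9)/12 = 23/108.
Numerically: ≈ 0.21296.
(Since a = 12 > μ = 2.55556, the bound 23/108 is < 1 and informative.)

P[X ≥ 12] ≤ 23/108 ≈ 0.21296.


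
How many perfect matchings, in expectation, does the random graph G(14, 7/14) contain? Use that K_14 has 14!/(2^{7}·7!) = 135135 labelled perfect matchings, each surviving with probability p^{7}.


K_14 has 14!/(2^{7}·7!) = 135135 labelled perfect matchings.
For each such perfect matching H, let X_H = 1 if all 7 edges of H are present in G. Then P[X_H = 1] = p^{7} = (1/2)^{7} = 1/128.
By linearity: E[X] = Σ_H E[X_H] = 135135 · p^{7} = 135135 · 1/128 = 135135/128.
Numerically: E[X] ≈ 1055.7.

E[X] = 135135 · (1/2)^{7} = 135135/128 ≈ 1055.7.


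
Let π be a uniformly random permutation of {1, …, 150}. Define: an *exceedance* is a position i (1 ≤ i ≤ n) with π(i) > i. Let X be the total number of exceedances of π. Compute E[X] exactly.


Write X = Σ_{i=1}^{150} X_i, where X_i = 1_{π(i) > i}.
For each fixed i, π(i) is uniform over {1, …, 150} (marginal of a uniform permutation), so P[π(i) > i] = (n − i)/n. Summing: Σ_{i=1}^{150} (n − i)/n = (0 + 1 + … + 149)/150 = 150(150 − 1)/(2·150) = (150 − 1)/2.
Hence E[X] = Σ_{i=1}^{150} (150 − i)/150 = 149/2 ≈ 74.50000.

E[X] = 149/2 = 74.50000.


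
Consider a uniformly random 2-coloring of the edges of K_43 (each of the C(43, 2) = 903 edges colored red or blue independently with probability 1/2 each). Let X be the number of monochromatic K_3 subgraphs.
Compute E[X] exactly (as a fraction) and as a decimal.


Let X = Σ_S X_S over the C(43, 3) = 12341 subsets S of size 3, where X_S = 1 if the K_3 on S is monochromatic.
For a fixed S, the K_3 on S has C(3, 2) = 3 edges. P[all 3 edges red] = (1/2)^3, and likewise for blue, so P[monochromatic] = 2·(1/2)^3 = 2^{1 − 3} = 1/4.
Summing: E[X] = C(43, 3) · 2^{1 − 3} = 12341 · 1/4 = 12341/4.
Numerically: E[X] ≈ 3085.25000.

E[X] = C(43,3)·2^(1−C(3,2)) = 12341/4 ≈ 3085.25000.
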